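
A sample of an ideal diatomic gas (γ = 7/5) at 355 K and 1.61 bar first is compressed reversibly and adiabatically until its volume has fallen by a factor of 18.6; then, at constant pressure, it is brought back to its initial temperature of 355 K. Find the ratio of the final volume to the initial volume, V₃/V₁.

V₃/V₁ ≈ 0.0167

Adiabatic step: V₂/V₁ = 0.05376; T₂ = T₁·18.6^(2/5) = 1143 K.
Isobaric step: V₃/V₂ = T₃/T₂ = 355/1143.
V₃/V₁ = (V₂/V₁)(V₃/V₂) = 0.05376 × (355/1143) = 0.0167.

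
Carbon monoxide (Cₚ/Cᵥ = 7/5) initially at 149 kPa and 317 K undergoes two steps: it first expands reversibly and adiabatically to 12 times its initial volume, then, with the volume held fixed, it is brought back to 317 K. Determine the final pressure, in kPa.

Adiabatic step (PV^γ = const): P₂ = 149×(1/12)^(7/5) = 4.595 kPa; T₂ = 317×(1/12)^(2/5) = 117.3 K.
Isochoric: P₃ = P₂(T₃/T₂) = 4.595 × (317/117.3) = 12.42 kPa.

P₃ ≈ 12.4 kPa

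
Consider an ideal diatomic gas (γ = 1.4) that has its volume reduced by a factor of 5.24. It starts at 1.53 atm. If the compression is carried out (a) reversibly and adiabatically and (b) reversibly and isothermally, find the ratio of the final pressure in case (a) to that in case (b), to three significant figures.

Isothermal: P_b = P₁(V₁/V₂) = 1.53×5.24.
Adiabatic: P_a = P₁(V₁/V₂)^γ = 1.53×5.24^(1.4).
P_a/P_b = (V₁/V₂)^(γ−1) = 5.24^(0.4) = 1.94.

P_adiabatic / P_isothermal ≈ 1.94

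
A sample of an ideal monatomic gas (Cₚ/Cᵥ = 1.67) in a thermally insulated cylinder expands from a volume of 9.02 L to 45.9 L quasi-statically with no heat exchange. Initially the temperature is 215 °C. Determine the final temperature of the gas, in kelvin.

For a reversible adiabat TV^(γ−1) is constant, so T₂ = T₁ (V₁/V₂)^(γ−1).
T₁ = 215 °C = 488.1 K.
T₂ = 488.1 × (9.02/45.9)^(0.67) = 164.1 K.

T₂ ≈ 164 K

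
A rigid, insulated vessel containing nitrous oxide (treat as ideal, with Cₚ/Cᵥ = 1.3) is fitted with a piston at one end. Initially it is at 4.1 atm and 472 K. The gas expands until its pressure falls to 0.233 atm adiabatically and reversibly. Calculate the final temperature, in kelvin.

T₂ ≈ 244 K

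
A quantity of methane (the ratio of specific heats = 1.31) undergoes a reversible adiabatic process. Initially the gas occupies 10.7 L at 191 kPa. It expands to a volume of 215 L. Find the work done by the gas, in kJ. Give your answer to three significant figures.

P₂ = P₁(V₁/V₂)^γ = 191×(10.7/215)^(1.31) = 3.75 kPa.
For a reversible adiabat, W_by_gas = (P₁V₁ − P₂V₂)/(γ−1).
W_by = (191000×0.0107 − 3750×0.215) / (0.31) = 3992 J.

W ≈ 3.99 kJ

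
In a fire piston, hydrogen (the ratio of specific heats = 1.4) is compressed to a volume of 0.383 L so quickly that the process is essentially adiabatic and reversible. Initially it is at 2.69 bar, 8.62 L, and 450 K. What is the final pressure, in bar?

Adiabatic: P₁V₁^γ = P₂V₂^γ ⇒ P₂ = P₁ (V₁/V₂)^γ.
P₂ = 2.69 × (8.62/0.383)^(1.4) = 210.4 bar.

P₂ ≈ 210 bar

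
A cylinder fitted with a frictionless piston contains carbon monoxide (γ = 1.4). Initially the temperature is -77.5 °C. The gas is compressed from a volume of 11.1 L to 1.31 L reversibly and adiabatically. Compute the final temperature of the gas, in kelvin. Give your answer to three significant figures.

T₂ ≈ 460 K

Adiabatic: T₁V₁^(γ−1) = T₂V₂^(γ−1) ⇒ T₂ = T₁ (V₁/V₂)^(γ−1).
T₁ = -77.5 °C = 195.6 K.
T₂ = 195.6 × (11.1/1.31)^(0.4) = 459.9 K.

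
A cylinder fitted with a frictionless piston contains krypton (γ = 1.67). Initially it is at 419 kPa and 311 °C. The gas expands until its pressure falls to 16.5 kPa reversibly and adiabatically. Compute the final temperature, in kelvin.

T₂ ≈ 160 K

Adiabatic: T₂/T₁ = (P₂/P₁)^((γ−1)/γ).
T₁ = 311 °C = 584.1 K.
T₂ = 584.1 × (16.5/419)^(0.401) = 159.6 K.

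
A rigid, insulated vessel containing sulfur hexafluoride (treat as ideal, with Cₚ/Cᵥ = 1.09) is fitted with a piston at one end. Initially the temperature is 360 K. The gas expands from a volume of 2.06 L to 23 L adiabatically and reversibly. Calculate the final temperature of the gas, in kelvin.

For a reversible adiabat TV^(γ−1) is constant, so T₂ = T₁ (V₁/V₂)^(γ−1).
T₂ = 360 × (2.06/23)^(0.09) = 289.7 K.

T₂ ≈ 290 K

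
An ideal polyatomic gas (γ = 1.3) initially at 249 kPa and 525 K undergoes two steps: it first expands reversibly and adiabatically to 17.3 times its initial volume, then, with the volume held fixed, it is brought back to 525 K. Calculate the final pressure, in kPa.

P₃ ≈ 14.4 kPa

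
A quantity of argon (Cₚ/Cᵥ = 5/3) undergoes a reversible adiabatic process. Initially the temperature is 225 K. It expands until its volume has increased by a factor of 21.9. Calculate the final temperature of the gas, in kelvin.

T₂ ≈ 28.7 K

Adiabatic: T₁V₁^(γ−1) = T₂V₂^(γ−1) ⇒ T₂ = T₁ (V₁/V₂)^(γ−1).
T₂ = 225 × (1/21.9)^(2/3) = 28.74 K.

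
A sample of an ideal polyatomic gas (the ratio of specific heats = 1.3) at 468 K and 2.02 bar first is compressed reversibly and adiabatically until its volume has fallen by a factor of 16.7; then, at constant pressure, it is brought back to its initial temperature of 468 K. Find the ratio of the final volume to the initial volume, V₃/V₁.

V₃/V₁ ≈ 0.0257

Adiabatic step: V₂/V₁ = 0.05988; T₂ = T₁·16.7^(0.3) = 1089 K.
Isobaric step: V₃/V₂ = T₃/T₂ = 468/1089.
V₃/V₁ = (V₂/V₁)(V₃/V₂) = 0.05988 × (468/1089) = 0.02573.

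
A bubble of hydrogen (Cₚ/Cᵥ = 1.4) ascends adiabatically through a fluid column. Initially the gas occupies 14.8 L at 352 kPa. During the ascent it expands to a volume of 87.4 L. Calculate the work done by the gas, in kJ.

W ≈ 6.62 kJ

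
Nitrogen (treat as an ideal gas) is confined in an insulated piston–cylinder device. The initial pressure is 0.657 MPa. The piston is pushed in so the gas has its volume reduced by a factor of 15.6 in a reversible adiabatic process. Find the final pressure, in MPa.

P₂ ≈ 30.8 MPa

Adiabatic: P₁V₁^γ = P₂V₂^γ ⇒ P₂ = P₁ (V₁/V₂)^γ.
For a diatomic ideal gas γ = 7/5.
P₂ = 0.657 × 15.6^(7/5) = 30.76 MPa.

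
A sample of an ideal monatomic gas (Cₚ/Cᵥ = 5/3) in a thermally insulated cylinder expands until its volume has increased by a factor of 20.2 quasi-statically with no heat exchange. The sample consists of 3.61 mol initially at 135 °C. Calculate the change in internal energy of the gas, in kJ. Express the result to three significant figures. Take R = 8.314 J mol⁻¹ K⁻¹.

ΔU ≈ -15.9 kJ

For a reversible adiabat TV^(γ−1) is constant, so T₂ = T₁ (V₁/V₂)^(γ−1).
T₁ = 135 °C = 408.1 K.
T₂ = 408.1 × (1/20.2)^(2/3) = 55.03 K.
Q = 0, so ΔU = W_on_gas = nCᵥΔT with Cᵥ = R/(γ−1) = 12.47 J/(mol·K).
ΔU = 3.61 × 12.47 × (55.03 − 408.1) = -15900 J.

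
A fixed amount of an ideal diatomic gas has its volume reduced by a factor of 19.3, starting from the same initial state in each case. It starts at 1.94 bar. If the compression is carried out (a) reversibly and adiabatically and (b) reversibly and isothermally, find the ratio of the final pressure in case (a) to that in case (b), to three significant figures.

P_adiabatic / P_isothermal ≈ 3.27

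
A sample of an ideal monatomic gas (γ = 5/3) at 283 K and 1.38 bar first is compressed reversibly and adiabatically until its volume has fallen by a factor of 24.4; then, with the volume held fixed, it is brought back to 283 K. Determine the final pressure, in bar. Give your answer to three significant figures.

Adiabatic step (PV^γ = const): P₂ = 1.38×24.4^(5/3) = 283.3 bar; T₂ = 283×24.4^(2/3) = 2381 K.
Isochoric: P₃ = P₂(T₃/T₂) = 283.3 × (283/2381) = 33.67 bar.

P₃ ≈ 33.7 bar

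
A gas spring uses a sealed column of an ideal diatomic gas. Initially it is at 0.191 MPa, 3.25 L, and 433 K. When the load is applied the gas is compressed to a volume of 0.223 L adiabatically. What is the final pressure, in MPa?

P₂ ≈ 8.13 MPa

Adiabatic: P₁V₁^γ = P₂V₂^γ ⇒ P₂ = P₁ (V₁/V₂)^γ.
γ = 7/5 for a diatomic ideal gas.
P₂ = 0.191 × (3.25/0.223)^(7/5) = 8.129 MPa.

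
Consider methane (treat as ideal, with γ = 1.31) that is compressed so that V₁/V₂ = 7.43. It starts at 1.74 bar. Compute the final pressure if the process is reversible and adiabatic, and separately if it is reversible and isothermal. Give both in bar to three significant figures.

Isothermal: P₂ = P₁(V₁/V₂) = 1.74×7.43 = 12.93 bar.
Adiabatic: P₂ = P₁(V₁/V₂)^γ = 1.74×7.43^(1.31) = 24.07 bar.

adiabatic: 24.1 bar; isothermal: 12.9 bar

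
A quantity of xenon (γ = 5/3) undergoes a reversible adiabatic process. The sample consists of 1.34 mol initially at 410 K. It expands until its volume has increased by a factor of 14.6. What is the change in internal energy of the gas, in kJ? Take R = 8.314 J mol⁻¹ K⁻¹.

For a reversible adiabat TV^(γ−1) is constant, so T₂ = T₁ (V₁/V₂)^(γ−1).
T₂ = 410 × (1/14.6)^(2/3) = 68.64 K.
Q = 0, so ΔU = W_on_gas = nCᵥΔT with Cᵥ = R/(γ−1) = 12.47 J/(mol·K).
ΔU = 1.34 × 12.47 × (68.64 − 410) = -5705 J.

ΔU ≈ -5.70 kJ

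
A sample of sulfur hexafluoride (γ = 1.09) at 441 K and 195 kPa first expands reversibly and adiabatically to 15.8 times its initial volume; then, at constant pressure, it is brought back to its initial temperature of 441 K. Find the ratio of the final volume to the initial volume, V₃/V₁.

V₃/V₁ ≈ 20.3

Adiabatic step: V₂/V₁ = 15.8; T₂ = T₁·(1/15.8)^(0.09) = 344 K.
Isobaric step: V₃/V₂ = T₃/T₂ = 441/344.
V₃/V₁ = (V₂/V₁)(V₃/V₂) = 15.8 × (441/344) = 20.26.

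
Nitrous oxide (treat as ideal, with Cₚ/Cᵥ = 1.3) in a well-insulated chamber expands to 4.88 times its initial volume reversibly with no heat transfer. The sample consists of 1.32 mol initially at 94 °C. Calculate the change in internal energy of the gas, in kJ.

ΔU ≈ -5.08 kJ

For a reversible adiabat TV^(γ−1) is constant, so T₂ = T₁ (V₁/V₂)^(γ−1).
T₁ = 94 °C = 367.1 K.
T₂ = 367.1 × (1/4.88)^(0.3) = 228.2 K.
Q = 0, so ΔU = W_on_gas = nCᵥΔT with Cᵥ = R/(γ−1) = 27.71 J/(mol·K).
ΔU = 1.32 × 27.71 × (228.2 − 367.1) = -5083 J.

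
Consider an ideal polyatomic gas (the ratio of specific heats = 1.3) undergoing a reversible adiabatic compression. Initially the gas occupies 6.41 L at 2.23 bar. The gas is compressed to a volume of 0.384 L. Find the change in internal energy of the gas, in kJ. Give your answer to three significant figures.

ΔU ≈ 6.32 kJ

P₂ = P₁(V₁/V₂)^γ = 2.23×(6.41/0.384)^(1.3) = 86.61 bar.
For a reversible adiabat, W_by_gas = (P₁V₁ − P₂V₂)/(γ−1).
W_by = (223000×0.00641 − 8.661×10^6×0.000384) / (0.3) = -6322 J.
Q = 0 ⇒ ΔU = −W_by = 6322 J.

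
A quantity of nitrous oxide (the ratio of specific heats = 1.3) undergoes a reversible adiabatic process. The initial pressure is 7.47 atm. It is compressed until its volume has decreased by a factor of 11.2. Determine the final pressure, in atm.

P₂ ≈ 173 atm

Adiabatic: P₁V₁^γ = P₂V₂^γ ⇒ P₂ = P₁ (V₁/V₂)^γ.
P₂ = 7.47 × 11.2^(1.3) = 172.7 atm.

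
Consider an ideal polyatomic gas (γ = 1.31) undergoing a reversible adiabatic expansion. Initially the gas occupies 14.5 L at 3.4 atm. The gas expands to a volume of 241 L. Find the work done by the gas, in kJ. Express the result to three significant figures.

P₂ = P₁(V₁/V₂)^γ = 3.4×(14.5/241)^(1.31) = 0.08559 atm.
For a reversible adiabat, W_by_gas = (P₁V₁ − P₂V₂)/(γ−1).
W_by = (344500×0.0145 − 8673×0.241) / (0.31) = 9372 J.

W ≈ 9.37 kJ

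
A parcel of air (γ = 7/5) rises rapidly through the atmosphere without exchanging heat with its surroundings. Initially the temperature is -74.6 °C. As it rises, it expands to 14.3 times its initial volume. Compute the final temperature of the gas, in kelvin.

T₂ ≈ 68.5 K

For a reversible adiabat TV^(γ−1) is constant, so T₂ = T₁ (V₁/V₂)^(γ−1).
T₁ = -74.6 °C = 198.5 K.
T₂ = 198.5 × (1/14.3)^(2/5) = 68.51 K.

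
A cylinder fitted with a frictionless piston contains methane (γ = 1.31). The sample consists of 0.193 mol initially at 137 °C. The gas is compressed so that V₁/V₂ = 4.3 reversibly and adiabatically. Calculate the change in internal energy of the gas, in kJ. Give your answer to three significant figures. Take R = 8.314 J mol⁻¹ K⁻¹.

For a reversible adiabat TV^(γ−1) is constant, so T₂ = T₁ (V₁/V₂)^(γ−1).
T₁ = 137 °C = 410.1 K.
T₂ = 410.1 × 4.3^(0.31) = 644.6 K.
Q = 0, so ΔU = W_on_gas = nCᵥΔT with Cᵥ = R/(γ−1) = 26.82 J/(mol·K).
ΔU = 0.193 × 26.82 × (644.6 − 410.1) = 1214 J.

ΔU ≈ 1.21 kJ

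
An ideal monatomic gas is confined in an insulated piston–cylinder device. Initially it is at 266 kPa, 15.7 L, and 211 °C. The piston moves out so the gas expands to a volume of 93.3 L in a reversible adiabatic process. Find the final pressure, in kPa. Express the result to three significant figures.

Since PV^γ is constant along a reversible adiabat, P₂ = P₁ (V₁/V₂)^γ.
γ = 5/3 for a monatomic ideal gas.
P₂ = 266 × (15.7/93.3)^(5/3) = 13.64 kPa.

P₂ ≈ 13.6 kPa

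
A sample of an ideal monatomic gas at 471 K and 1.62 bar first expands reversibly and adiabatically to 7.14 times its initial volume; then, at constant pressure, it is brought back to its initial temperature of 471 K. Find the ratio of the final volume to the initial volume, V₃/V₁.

For a monatomic ideal gas γ = 5/3.
Adiabatic step: V₂/V₁ = 7.14; T₂ = T₁·(1/7.14)^(2/3) = 127 K.
Isobaric step: V₃/V₂ = T₃/T₂ = 471/127.
V₃/V₁ = (V₂/V₁)(V₃/V₂) = 7.14 × (471/127) = 26.47.

V₃/V₁ ≈ 26.5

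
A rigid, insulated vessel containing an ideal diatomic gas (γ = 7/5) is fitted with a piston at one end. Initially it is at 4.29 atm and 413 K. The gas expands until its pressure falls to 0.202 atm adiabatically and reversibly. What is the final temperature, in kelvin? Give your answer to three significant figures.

T₂ ≈ 172 K

Along an adiabat T P^((1−γ)/γ) is constant, so T₂ = T₁ (P₂/P₁)^((γ−1)/γ).
T₂ = 413 × (0.202/4.29)^(2/7) = 172.5 K.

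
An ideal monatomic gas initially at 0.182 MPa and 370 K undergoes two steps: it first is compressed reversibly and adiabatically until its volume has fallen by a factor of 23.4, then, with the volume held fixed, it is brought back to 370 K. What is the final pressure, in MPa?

For a monatomic ideal gas γ = 5/3.
Adiabatic step (PV^γ = const): P₂ = 0.182×23.4^(5/3) = 34.84 MPa; T₂ = 370×23.4^(2/3) = 3027 K.
Isochoric: P₃ = P₂(T₃/T₂) = 34.84 × (370/3027) = 4.259 MPa.

P₃ ≈ 4.26 MPa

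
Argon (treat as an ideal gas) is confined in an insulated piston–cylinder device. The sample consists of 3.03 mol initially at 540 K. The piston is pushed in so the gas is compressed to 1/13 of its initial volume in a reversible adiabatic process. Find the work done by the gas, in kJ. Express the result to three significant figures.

Adiabatic: T₁V₁^(γ−1) = T₂V₂^(γ−1) ⇒ T₂ = T₁ (V₁/V₂)^(γ−1).
γ = 5/3 for a monatomic ideal gas, so γ−1 = 2/3.
T₂ = 540 × 13^(2/3) = 2986 K.
Q = 0, so ΔU = W_on_gas = nCᵥΔT with Cᵥ = R/(γ−1) = 12.47 J/(mol·K).
ΔU = 3.03 × 12.47 × (2986 − 540) = 92410 J.
Work done by the gas = −ΔU = -92410 J.

W ≈ -92.4 kJ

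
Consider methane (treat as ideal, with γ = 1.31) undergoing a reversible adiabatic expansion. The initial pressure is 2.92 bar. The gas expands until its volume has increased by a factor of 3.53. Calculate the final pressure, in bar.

Since PV^γ is constant along a reversible adiabat, P₂ = P₁ (V₁/V₂)^γ.
P₂ = 2.92 × (1/3.53)^(1.31) = 0.5595 bar.

P₂ ≈ 0.559 bar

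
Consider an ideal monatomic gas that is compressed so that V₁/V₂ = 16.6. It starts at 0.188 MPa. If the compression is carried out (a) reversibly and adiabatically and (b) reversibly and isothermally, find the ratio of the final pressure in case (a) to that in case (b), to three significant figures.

For a monatomic ideal gas γ = 5/3.
Isothermal: P_b = P₁(V₁/V₂) = 0.188×16.6.
Adiabatic: P_a = P₁(V₁/V₂)^γ = 0.188×16.6^(5/3).
P_a/P_b = (V₁/V₂)^(γ−1) = 16.6^(2/3) = 6.507.

P_adiabatic / P_isothermal ≈ 6.51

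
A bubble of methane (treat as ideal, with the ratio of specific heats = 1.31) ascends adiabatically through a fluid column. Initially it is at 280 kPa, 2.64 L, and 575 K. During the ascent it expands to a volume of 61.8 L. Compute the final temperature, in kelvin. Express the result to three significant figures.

For a reversible adiabat TV^(γ−1) is constant, so T₂ = T₁ (V₁/V₂)^(γ−1).
T₂ = 575 × (2.64/61.8)^(0.31) = 216.4 K.

T₂ ≈ 216 K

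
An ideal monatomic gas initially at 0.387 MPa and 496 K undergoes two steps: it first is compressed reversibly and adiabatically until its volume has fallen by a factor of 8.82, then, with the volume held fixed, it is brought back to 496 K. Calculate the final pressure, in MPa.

P₃ ≈ 3.41 MPa

For a monatomic ideal gas γ = 5/3.
Adiabatic step (PV^γ = const): P₂ = 0.387×8.82^(5/3) = 14.57 MPa; T₂ = 496×8.82^(2/3) = 2117 K.
Isochoric: P₃ = P₂(T₃/T₂) = 14.57 × (496/2117) = 3.413 MPa.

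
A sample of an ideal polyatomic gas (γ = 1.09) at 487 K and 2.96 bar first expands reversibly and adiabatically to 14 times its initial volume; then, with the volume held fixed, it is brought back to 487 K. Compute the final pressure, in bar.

P₃ ≈ 0.211 bar

Adiabatic step (PV^γ = const): P₂ = 2.96×(1/14)^(1.09) = 0.1667 bar; T₂ = 487×(1/14)^(0.09) = 384 K.
Isochoric: P₃ = P₂(T₃/T₂) = 0.1667 × (487/384) = 0.2114 bar.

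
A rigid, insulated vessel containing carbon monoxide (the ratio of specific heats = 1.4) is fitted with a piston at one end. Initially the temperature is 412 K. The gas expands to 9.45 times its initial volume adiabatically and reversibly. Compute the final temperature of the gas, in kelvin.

T₂ ≈ 168 K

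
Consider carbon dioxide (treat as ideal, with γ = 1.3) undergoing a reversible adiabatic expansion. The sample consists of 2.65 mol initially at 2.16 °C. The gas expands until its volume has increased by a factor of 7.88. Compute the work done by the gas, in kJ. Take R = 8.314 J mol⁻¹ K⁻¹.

For a reversible adiabat TV^(γ−1) is constant, so T₂ = T₁ (V₁/V₂)^(γ−1).
T₁ = 2.16 °C = 275.3 K.
T₂ = 275.3 × (1/7.88)^(0.3) = 148.2 K.
Q = 0, so ΔU = W_on_gas = nCᵥΔT with Cᵥ = R/(γ−1) = 27.71 J/(mol·K).
ΔU = 2.65 × 27.71 × (148.2 − 275.3) = -9335 J.
Work done by the gas = −ΔU = 9335 J.

W ≈ 9.33 kJ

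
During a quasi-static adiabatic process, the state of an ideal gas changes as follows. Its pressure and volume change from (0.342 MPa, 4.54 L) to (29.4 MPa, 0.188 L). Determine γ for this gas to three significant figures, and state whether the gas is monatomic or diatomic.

γ ≈ 1.40; diatomic

PV^γ = const ⇒ γ = ln(P₂/P₁) / ln(V₁/V₂).
γ = ln(29.4/0.342) / ln(4.54/0.188) = 1.399.
γ ≈ 1.40 is close to 7/5, so the gas is diatomic.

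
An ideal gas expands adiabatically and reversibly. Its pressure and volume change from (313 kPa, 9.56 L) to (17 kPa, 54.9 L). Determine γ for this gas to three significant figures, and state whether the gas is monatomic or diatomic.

γ ≈ 1.67; monatomic

PV^γ = const ⇒ γ = ln(P₂/P₁) / ln(V₁/V₂).
γ = ln(17/313) / ln(9.56/54.9) = 1.667.
γ ≈ 1.67 is close to 5/3, so the gas is monatomic.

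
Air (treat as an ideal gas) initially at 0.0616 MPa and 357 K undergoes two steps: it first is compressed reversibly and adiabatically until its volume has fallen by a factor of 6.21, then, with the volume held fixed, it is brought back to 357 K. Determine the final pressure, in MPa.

P₃ ≈ 0.383 MPa

For a diatomic ideal gas γ = 7/5.
Adiabatic step (PV^γ = const): P₂ = 0.0616×6.21^(7/5) = 0.7942 MPa; T₂ = 357×6.21^(2/5) = 741.1 K.
Isochoric: P₃ = P₂(T₃/T₂) = 0.7942 × (357/741.1) = 0.3825 MPa.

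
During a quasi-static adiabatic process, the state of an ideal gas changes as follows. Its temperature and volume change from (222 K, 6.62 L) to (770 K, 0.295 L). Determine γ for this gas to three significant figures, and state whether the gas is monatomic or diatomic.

TV^(γ−1) = const ⇒ γ − 1 = ln(T₂/T₁) / ln(V₁/V₂).
γ = 1 + ln(770/222) / ln(6.62/0.295) = 1.4.
γ ≈ 1.40 is close to 7/5, so the gas is diatomic.

γ ≈ 1.40; diatomic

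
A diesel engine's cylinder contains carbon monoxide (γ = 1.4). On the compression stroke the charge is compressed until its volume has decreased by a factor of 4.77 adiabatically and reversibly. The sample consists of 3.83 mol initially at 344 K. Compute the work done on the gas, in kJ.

W ≈ 23.8 kJ

Adiabatic: T₁V₁^(γ−1) = T₂V₂^(γ−1) ⇒ T₂ = T₁ (V₁/V₂)^(γ−1).
T₂ = 344 × 4.77^(0.4) = 642.6 K.
Q = 0, so ΔU = W_on_gas = nCᵥΔT with Cᵥ = R/(γ−1) = 20.79 J/(mol·K).
ΔU = 3.83 × 20.79 × (642.6 − 344) = 23770 J.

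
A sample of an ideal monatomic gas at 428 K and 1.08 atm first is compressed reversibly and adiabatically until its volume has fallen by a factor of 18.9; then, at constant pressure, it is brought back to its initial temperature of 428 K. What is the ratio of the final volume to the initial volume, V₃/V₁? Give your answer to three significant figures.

For a monatomic ideal gas γ = 5/3.
Adiabatic step: V₂/V₁ = 0.05291; T₂ = T₁·18.9^(2/3) = 3037 K.
Isobaric step: V₃/V₂ = T₃/T₂ = 428/3037.
V₃/V₁ = (V₂/V₁)(V₃/V₂) = 0.05291 × (428/3037) = 0.007457.

V₃/V₁ ≈ 0.00746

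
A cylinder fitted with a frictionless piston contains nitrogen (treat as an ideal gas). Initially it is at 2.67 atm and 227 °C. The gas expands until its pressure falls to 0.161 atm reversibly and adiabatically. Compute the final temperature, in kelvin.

T₂ ≈ 224 K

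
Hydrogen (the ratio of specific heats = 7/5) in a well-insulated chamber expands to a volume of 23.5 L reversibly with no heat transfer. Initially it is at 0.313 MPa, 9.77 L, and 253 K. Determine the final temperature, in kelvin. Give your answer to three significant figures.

Adiabatic: T₁V₁^(γ−1) = T₂V₂^(γ−1) ⇒ T₂ = T₁ (V₁/V₂)^(γ−1).
T₂ = 253 × (9.77/23.5)^(2/5) = 178.1 K.

T₂ ≈ 178 K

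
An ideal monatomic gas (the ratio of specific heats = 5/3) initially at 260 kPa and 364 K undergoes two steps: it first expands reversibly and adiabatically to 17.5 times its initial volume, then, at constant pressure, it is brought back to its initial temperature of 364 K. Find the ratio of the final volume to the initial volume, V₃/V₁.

V₃/V₁ ≈ 118

Adiabatic step: V₂/V₁ = 17.5; T₂ = T₁·(1/17.5)^(2/3) = 54 K.
Isobaric step: V₃/V₂ = T₃/T₂ = 364/54.
V₃/V₁ = (V₂/V₁)(V₃/V₂) = 17.5 × (364/54) = 118.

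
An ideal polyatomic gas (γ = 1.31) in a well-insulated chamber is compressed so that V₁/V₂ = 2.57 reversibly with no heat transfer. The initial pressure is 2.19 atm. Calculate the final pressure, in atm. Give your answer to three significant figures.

P₂ ≈ 7.54 atm

Since PV^γ is constant along a reversible adiabat, P₂ = P₁ (V₁/V₂)^γ.
P₂ = 2.19 × 2.57^(1.31) = 7.541 atm.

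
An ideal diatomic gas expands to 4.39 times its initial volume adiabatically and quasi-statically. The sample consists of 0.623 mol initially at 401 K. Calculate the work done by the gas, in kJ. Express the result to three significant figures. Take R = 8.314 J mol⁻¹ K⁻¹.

W ≈ 2.32 kJ

For a reversible adiabat TV^(γ−1) is constant, so T₂ = T₁ (V₁/V₂)^(γ−1).
γ = 7/5 for a diatomic ideal gas, so γ−1 = 2/5.
T₂ = 401 × (1/4.39)^(2/5) = 221.9 K.
Q = 0, so ΔU = W_on_gas = nCᵥΔT with Cᵥ = R/(γ−1) = 20.79 J/(mol·K).
ΔU = 0.623 × 20.79 × (221.9 − 401) = -2319 J.
Work done by the gas = −ΔU = 2319 J.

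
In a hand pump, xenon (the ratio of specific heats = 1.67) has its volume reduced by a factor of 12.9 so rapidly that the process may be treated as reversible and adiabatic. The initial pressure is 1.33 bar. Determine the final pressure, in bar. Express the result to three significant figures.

P₂ ≈ 95.2 bar

Adiabatic: P₁V₁^γ = P₂V₂^γ ⇒ P₂ = P₁ (V₁/V₂)^γ.
P₂ = 1.33 × 12.9^(1.67) = 95.18 bar.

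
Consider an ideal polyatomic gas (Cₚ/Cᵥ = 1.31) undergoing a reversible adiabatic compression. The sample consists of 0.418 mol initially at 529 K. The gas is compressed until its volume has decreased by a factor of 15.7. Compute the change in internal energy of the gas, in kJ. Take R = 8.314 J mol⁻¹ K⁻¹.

For a reversible adiabat TV^(γ−1) is constant, so T₂ = T₁ (V₁/V₂)^(γ−1).
T₂ = 529 × 15.7^(0.31) = 1242 K.
Q = 0, so ΔU = W_on_gas = nCᵥΔT with Cᵥ = R/(γ−1) = 26.82 J/(mol·K).
ΔU = 0.418 × 26.82 × (1242 − 529) = 7995 J.

ΔU ≈ 8.00 kJ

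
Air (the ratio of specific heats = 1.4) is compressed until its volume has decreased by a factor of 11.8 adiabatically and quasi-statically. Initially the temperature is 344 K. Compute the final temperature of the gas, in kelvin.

T₂ ≈ 923 K

For a reversible adiabat TV^(γ−1) is constant, so T₂ = T₁ (V₁/V₂)^(γ−1).
T₂ = 344 × 11.8^(0.4) = 923.2 K.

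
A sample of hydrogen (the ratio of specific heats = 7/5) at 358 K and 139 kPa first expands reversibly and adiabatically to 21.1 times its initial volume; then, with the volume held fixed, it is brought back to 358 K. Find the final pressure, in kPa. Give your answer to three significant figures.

P₃ ≈ 6.59 kPa

Adiabatic step (PV^γ = const): P₂ = 139×(1/21.1)^(7/5) = 1.945 kPa; T₂ = 358×(1/21.1)^(2/5) = 105.7 K.
Isochoric: P₃ = P₂(T₃/T₂) = 1.945 × (358/105.7) = 6.588 kPa.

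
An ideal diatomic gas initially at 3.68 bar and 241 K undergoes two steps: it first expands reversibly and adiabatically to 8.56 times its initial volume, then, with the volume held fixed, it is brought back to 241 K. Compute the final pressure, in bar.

For a diatomic ideal gas γ = 7/5.
Adiabatic step (PV^γ = const): P₂ = 3.68×(1/8.56)^(7/5) = 0.1821 bar; T₂ = 241×(1/8.56)^(2/5) = 102.1 K.
Isochoric: P₃ = P₂(T₃/T₂) = 0.1821 × (241/102.1) = 0.4299 bar.

P₃ ≈ 0.430 bar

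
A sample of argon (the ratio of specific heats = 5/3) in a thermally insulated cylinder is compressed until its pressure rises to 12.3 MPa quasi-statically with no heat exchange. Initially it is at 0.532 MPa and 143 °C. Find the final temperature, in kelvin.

T₂ ≈ 1460 K

Along an adiabat T P^((1−γ)/γ) is constant, so T₂ = T₁ (P₂/P₁)^((γ−1)/γ).
T₁ = 143 °C = 416.1 K.
T₂ = 416.1 × (12.3/0.532)^(2/5) = 1462 K.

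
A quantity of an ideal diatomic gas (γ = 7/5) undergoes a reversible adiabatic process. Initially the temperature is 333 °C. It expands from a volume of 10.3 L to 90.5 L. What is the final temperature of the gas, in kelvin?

T₂ ≈ 254 K

Adiabatic: T₁V₁^(γ−1) = T₂V₂^(γ−1) ⇒ T₂ = T₁ (V₁/V₂)^(γ−1).
T₁ = 333 °C = 606.1 K.
T₂ = 606.1 × (10.3/90.5)^(2/5) = 254.1 K.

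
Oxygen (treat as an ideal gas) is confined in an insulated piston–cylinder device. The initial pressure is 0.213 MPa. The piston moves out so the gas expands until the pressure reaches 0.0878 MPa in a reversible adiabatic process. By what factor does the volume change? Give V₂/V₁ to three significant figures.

From PV^γ = const, V₂/V₁ = (P₁/P₂)^(1/γ).
For a diatomic ideal gas γ = 7/5.
V₂/V₁ = (0.213/0.0878)^(5/7) = 1.883.

V₂/V₁ ≈ 1.88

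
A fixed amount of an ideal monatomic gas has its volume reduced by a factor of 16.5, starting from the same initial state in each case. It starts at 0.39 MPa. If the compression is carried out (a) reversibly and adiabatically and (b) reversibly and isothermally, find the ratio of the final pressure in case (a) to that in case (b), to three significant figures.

For a monatomic ideal gas γ = 5/3.
Isothermal: P_b = P₁(V₁/V₂) = 0.39×16.5.
Adiabatic: P_a = P₁(V₁/V₂)^γ = 0.39×16.5^(5/3).
P_a/P_b = (V₁/V₂)^(γ−1) = 16.5^(2/3) = 6.481.

P_adiabatic / P_isothermal ≈ 6.48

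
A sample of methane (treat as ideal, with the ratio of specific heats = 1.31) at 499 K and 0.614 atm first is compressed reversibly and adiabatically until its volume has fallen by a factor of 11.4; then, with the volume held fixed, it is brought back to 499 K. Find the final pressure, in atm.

Adiabatic step (PV^γ = const): P₂ = 0.614×11.4^(1.31) = 14.88 atm; T₂ = 499×11.4^(0.31) = 1061 K.
Isochoric: P₃ = P₂(T₃/T₂) = 14.88 × (499/1061) = 7 atm.

P₃ ≈ 7.00 atm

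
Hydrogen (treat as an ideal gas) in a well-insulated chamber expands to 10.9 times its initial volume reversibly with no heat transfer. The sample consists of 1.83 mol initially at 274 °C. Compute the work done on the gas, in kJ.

W ≈ -12.8 kJ

For a reversible adiabat TV^(γ−1) is constant, so T₂ = T₁ (V₁/V₂)^(γ−1).
γ = 7/5 for a diatomic ideal gas, so γ−1 = 2/5.
T₁ = 274 °C = 547.1 K.
T₂ = 547.1 × (1/10.9)^(2/5) = 210.4 K.
Q = 0, so ΔU = W_on_gas = nCᵥΔT with Cᵥ = R/(γ−1) = 20.79 J/(mol·K).
ΔU = 1.83 × 20.79 × (210.4 − 547.1) = -12810 J.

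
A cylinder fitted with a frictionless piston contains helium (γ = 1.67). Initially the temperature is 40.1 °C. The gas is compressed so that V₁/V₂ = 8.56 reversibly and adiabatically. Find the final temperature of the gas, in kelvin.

Adiabatic: T₁V₁^(γ−1) = T₂V₂^(γ−1) ⇒ T₂ = T₁ (V₁/V₂)^(γ−1).
T₁ = 40.1 °C = 313.2 K.
T₂ = 313.2 × 8.56^(0.67) = 1320 K.

T₂ ≈ 1320 K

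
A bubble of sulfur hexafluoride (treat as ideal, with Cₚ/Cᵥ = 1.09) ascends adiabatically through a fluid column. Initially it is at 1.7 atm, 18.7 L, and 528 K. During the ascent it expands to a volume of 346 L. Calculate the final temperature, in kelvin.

T₂ ≈ 406 K

Adiabatic: T₁V₁^(γ−1) = T₂V₂^(γ−1) ⇒ T₂ = T₁ (V₁/V₂)^(γ−1).
T₂ = 528 × (18.7/346)^(0.09) = 406.1 K.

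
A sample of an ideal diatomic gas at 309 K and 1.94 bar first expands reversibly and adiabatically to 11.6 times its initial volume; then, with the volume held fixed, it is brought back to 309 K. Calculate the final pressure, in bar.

P₃ ≈ 0.167 bar

For a diatomic ideal gas γ = 7/5.
Adiabatic step (PV^γ = const): P₂ = 1.94×(1/11.6)^(7/5) = 0.06274 bar; T₂ = 309×(1/11.6)^(2/5) = 115.9 K.
Isochoric: P₃ = P₂(T₃/T₂) = 0.06274 × (309/115.9) = 0.1672 bar.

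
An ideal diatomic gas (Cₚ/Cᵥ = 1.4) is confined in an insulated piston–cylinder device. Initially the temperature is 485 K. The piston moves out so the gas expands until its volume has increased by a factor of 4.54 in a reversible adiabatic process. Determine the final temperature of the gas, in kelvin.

Adiabatic: T₁V₁^(γ−1) = T₂V₂^(γ−1) ⇒ T₂ = T₁ (V₁/V₂)^(γ−1).
T₂ = 485 × (1/4.54)^(0.4) = 264.8 K.

T₂ ≈ 265 K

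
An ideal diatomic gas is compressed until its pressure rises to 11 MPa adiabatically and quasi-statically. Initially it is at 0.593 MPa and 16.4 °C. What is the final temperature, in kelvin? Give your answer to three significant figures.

Adiabatic: T₂/T₁ = (P₂/P₁)^((γ−1)/γ).
For a diatomic ideal gas γ = 7/5, so (γ−1)/γ = 2/7.
T₁ = 16.4 °C = 289.5 K.
T₂ = 289.5 × (11/0.593)^(2/7) = 667 K.

T₂ ≈ 667 K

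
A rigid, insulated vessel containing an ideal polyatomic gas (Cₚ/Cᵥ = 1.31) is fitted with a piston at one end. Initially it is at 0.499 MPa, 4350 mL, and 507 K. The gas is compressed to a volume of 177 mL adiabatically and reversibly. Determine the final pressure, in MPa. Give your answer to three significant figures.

Adiabatic: P₁V₁^γ = P₂V₂^γ ⇒ P₂ = P₁ (V₁/V₂)^γ.
P₂ = 0.499 × (4350/177)^(1.31) = 33.09 MPa.

P₂ ≈ 33.1 MPa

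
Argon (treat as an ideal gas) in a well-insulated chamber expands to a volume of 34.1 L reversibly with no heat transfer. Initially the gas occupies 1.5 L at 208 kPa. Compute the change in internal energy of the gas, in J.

γ = 5/3 for a monatomic ideal gas.
P₂ = P₁(V₁/V₂)^γ = 208×(1.5/34.1)^(5/3) = 1.14 kPa.
For a reversible adiabat, W_by_gas = (P₁V₁ − P₂V₂)/(γ−1).
W_by = (208000×0.0015 − 1140×0.0341) / (2/3) = 409.7 J.
Q = 0 ⇒ ΔU = −W_by = -409.7 J.

ΔU ≈ -410 J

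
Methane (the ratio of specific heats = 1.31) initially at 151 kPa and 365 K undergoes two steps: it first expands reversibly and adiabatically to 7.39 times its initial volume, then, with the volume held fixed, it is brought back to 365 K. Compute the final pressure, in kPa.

P₃ ≈ 20.4 kPa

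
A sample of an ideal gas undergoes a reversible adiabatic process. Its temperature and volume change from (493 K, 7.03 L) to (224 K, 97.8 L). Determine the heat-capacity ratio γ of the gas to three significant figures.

TV^(γ−1) = const ⇒ γ − 1 = ln(T₂/T₁) / ln(V₁/V₂).
γ = 1 + ln(224/493) / ln(7.03/97.8) = 1.3.

γ ≈ 1.30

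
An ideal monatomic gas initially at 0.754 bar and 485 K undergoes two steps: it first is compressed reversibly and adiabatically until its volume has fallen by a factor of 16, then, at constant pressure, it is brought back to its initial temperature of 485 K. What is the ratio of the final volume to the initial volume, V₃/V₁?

V₃/V₁ ≈ 0.00984

For a monatomic ideal gas γ = 5/3.
Adiabatic step: V₂/V₁ = 0.0625; T₂ = T₁·16^(2/3) = 3080 K.
Isobaric step: V₃/V₂ = T₃/T₂ = 485/3080.
V₃/V₁ = (V₂/V₁)(V₃/V₂) = 0.0625 × (485/3080) = 0.009843.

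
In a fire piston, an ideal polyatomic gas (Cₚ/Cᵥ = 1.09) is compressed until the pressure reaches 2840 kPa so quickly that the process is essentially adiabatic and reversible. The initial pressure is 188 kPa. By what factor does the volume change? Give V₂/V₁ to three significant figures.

From PV^γ = const, V₂/V₁ = (P₁/P₂)^(1/γ).
V₂/V₁ = (188/2840)^(0.917) = 0.08283.

V₂/V₁ ≈ 0.0828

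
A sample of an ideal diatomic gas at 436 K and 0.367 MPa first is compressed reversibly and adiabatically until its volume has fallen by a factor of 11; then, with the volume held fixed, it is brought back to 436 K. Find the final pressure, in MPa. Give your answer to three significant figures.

For a diatomic ideal gas γ = 7/5.
Adiabatic step (PV^γ = const): P₂ = 0.367×11^(7/5) = 10.53 MPa; T₂ = 436×11^(2/5) = 1138 K.
Isochoric: P₃ = P₂(T₃/T₂) = 10.53 × (436/1138) = 4.037 MPa.

P₃ ≈ 4.04 MPa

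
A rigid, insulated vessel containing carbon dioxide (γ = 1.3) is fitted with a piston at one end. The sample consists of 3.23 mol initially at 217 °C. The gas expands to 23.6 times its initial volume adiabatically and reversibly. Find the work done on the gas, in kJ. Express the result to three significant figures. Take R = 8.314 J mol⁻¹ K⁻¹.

W ≈ -26.9 kJ

For a reversible adiabat TV^(γ−1) is constant, so T₂ = T₁ (V₁/V₂)^(γ−1).
T₁ = 217 °C = 490.1 K.
T₂ = 490.1 × (1/23.6)^(0.3) = 189.9 K.
Q = 0, so ΔU = W_on_gas = nCᵥΔT with Cᵥ = R/(γ−1) = 27.71 J/(mol·K).
ΔU = 3.23 × 27.71 × (189.9 − 490.1) = -26880 J.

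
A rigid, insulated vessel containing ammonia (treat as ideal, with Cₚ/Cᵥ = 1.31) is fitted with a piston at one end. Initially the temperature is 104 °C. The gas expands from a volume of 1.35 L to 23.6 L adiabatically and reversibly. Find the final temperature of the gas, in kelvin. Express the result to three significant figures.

T₂ ≈ 155 K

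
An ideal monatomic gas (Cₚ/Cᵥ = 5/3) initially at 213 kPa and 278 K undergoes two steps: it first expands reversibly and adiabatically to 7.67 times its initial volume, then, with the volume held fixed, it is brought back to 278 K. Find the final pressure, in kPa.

Adiabatic step (PV^γ = const): P₂ = 213×(1/7.67)^(5/3) = 7.14 kPa; T₂ = 278×(1/7.67)^(2/3) = 71.48 K.
Isochoric: P₃ = P₂(T₃/T₂) = 7.14 × (278/71.48) = 27.77 kPa.

P₃ ≈ 27.8 kPa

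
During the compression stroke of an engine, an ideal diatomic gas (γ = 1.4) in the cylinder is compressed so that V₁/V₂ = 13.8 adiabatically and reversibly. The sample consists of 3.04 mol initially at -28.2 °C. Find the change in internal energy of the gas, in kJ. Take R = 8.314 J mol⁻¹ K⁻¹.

ΔU ≈ 28.7 kJ

Adiabatic: T₁V₁^(γ−1) = T₂V₂^(γ−1) ⇒ T₂ = T₁ (V₁/V₂)^(γ−1).
T₁ = -28.2 °C = 244.9 K.
T₂ = 244.9 × 13.8^(0.4) = 699.9 K.
Q = 0, so ΔU = W_on_gas = nCᵥΔT with Cᵥ = R/(γ−1) = 20.79 J/(mol·K).
ΔU = 3.04 × 20.79 × (699.9 − 244.9) = 28750 J.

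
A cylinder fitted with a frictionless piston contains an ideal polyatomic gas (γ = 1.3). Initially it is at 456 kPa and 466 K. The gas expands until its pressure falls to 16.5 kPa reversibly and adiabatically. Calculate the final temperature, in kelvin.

T₂ ≈ 217 K

Adiabatic: T₂/T₁ = (P₂/P₁)^((γ−1)/γ).
T₂ = 466 × (16.5/456)^(0.231) = 216.6 K.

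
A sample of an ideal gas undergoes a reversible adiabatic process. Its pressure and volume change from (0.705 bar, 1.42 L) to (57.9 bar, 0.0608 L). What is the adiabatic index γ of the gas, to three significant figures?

PV^γ = const ⇒ γ = ln(P₂/P₁) / ln(V₁/V₂).
γ = ln(57.9/0.705) / ln(1.42/0.0608) = 1.399.

γ ≈ 1.40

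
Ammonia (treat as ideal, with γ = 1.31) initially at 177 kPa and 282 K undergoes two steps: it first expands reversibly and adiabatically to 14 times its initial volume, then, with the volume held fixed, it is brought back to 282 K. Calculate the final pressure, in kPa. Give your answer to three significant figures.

P₃ ≈ 12.6 kPa

Adiabatic step (PV^γ = const): P₂ = 177×(1/14)^(1.31) = 5.579 kPa; T₂ = 282×(1/14)^(0.31) = 124.4 K.
Isochoric: P₃ = P₂(T₃/T₂) = 5.579 × (282/124.4) = 12.64 kPa.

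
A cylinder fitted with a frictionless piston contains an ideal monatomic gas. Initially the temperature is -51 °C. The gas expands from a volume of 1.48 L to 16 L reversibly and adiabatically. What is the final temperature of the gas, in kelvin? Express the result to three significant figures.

T₂ ≈ 45.4 K

Adiabatic: T₁V₁^(γ−1) = T₂V₂^(γ−1) ⇒ T₂ = T₁ (V₁/V₂)^(γ−1).
For a monatomic ideal gas γ = 5/3, so γ−1 = 2/3.
T₁ = -51 °C = 222.1 K.
T₂ = 222.1 × (1.48/16)^(2/3) = 45.44 K.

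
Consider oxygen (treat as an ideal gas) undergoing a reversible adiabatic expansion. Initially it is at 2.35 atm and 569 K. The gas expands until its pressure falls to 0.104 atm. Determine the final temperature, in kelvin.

T₂ ≈ 233 K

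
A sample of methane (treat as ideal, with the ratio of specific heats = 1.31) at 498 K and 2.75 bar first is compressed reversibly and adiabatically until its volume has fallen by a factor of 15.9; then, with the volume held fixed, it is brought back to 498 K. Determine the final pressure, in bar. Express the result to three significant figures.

P₃ ≈ 43.7 bar

Adiabatic step (PV^γ = const): P₂ = 2.75×15.9^(1.31) = 103.1 bar; T₂ = 498×15.9^(0.31) = 1174 K.
Isochoric: P₃ = P₂(T₃/T₂) = 103.1 × (498/1174) = 43.72 bar.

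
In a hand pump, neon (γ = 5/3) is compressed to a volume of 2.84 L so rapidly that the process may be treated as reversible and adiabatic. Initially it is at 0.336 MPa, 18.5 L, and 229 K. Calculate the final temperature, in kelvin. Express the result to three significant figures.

T₂ ≈ 799 K

Adiabatic: T₁V₁^(γ−1) = T₂V₂^(γ−1) ⇒ T₂ = T₁ (V₁/V₂)^(γ−1).
T₂ = 229 × (18.5/2.84)^(2/3) = 798.7 K.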